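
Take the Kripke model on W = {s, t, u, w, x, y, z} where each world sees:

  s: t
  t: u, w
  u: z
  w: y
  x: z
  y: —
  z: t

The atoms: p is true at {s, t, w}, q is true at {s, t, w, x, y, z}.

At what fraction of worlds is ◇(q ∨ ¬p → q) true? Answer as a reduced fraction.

s: successors {t}; q ∨ ¬p → q there: t:T. ✓
t: successors {u, w}; q ∨ ¬p → q there: u:F, w:T. ✓
u: successors {z}; q ∨ ¬p → q there: z:T. ✓
w: successors {y}; q ∨ ¬p → q there: y:T. ✓
x: successors {z}; q ∨ ¬p → q there: z:T. ✓
y: no successors, so ◇(q ∨ ¬p → q) fails. ✗
z: successors {t}; q ∨ ¬p → q there: t:T. ✓
That's 6 of 7 worlds, so 6/7.

6/7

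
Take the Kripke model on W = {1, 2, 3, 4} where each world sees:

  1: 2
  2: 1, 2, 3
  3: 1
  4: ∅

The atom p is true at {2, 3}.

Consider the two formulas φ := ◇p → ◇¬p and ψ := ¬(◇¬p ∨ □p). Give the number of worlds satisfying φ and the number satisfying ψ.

3 and 0

For ◇p → ◇¬p:
1: ◇p is T, ◇¬p is F. ✗
2: ◇p is T, ◇¬p is T. ✓
3: ◇p is F, ◇¬p is T. ✓
4: ◇p is F, ◇¬p is F. ✓
— 3 worlds.
For ¬(◇¬p ∨ □p):
1: ◇¬p ∨ □p is T. ✗
2: ◇¬p ∨ □p is T. ✗
3: ◇¬p ∨ □p is T. ✗
4: ◇¬p ∨ □p is T. ✗
— 0 worlds.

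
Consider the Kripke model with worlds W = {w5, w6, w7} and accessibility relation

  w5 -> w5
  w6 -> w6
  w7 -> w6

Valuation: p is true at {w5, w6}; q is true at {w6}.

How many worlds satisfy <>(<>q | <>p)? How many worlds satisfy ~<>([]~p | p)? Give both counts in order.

3 and 0

For <>(<>q | <>p):
w5: successors {w5}; <>q | <>p there: w5:T. ✓
w6: successors {w6}; <>q | <>p there: w6:T. ✓
w7: successors {w6}; <>q | <>p there: w6:T. ✓
— 3 worlds.
For ~<>([]~p | p):
w5: <>([]~p | p) is T. ✗
w6: <>([]~p | p) is T. ✗
w7: <>([]~p | p) is T. ✗
— 0 worlds.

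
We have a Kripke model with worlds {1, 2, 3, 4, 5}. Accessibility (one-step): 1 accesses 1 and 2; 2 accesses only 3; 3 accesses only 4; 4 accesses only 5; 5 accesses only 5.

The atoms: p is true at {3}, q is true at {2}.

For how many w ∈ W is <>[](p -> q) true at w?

5

1: successors {1, 2}; [](p -> q) there: 1:T, 2:F. ✓
2: successors {3}; [](p -> q) there: 3:T. ✓
3: successors {4}; [](p -> q) there: 4:T. ✓
4: successors {5}; [](p -> q) there: 5:T. ✓
5: successors {5}; [](p -> q) there: 5:T. ✓
Satisfying worlds: {1, 2, 3, 4, 5}.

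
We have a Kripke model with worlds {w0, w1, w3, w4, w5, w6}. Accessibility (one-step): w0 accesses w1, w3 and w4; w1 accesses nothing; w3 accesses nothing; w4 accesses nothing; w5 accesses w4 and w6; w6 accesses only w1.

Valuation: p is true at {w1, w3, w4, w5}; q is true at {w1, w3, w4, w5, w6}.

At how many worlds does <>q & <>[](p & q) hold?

3

w0: <>q is T, <>[](p & q) is T. ✓
w1: <>q is F, <>[](p & q) is F. ✗
w3: <>q is F, <>[](p & q) is F. ✗
w4: <>q is F, <>[](p & q) is F. ✗
w5: <>q is T, <>[](p & q) is T. ✓
w6: <>q is T, <>[](p & q) is T. ✓
Satisfying worlds: {w0, w5, w6}.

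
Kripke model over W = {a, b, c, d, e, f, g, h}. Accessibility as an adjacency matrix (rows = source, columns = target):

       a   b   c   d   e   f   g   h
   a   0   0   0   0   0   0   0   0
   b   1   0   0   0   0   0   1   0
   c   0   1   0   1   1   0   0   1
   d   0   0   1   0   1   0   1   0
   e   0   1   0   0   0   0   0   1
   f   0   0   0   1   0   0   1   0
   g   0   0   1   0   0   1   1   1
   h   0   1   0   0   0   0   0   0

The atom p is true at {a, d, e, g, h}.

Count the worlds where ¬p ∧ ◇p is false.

5

a: ¬p is F, ◇p is F. ✗
b: ¬p is T, ◇p is T. ✓
c: ¬p is T, ◇p is T. ✓
d: ¬p is F, ◇p is T. ✗
e: ¬p is F, ◇p is T. ✗
f: ¬p is T, ◇p is T. ✓
g: ¬p is F, ◇p is T. ✗
h: ¬p is F, ◇p is F. ✗
Satisfying worlds: {b, c, f}.
So ¬p ∧ ◇p fails at the other 5 worlds.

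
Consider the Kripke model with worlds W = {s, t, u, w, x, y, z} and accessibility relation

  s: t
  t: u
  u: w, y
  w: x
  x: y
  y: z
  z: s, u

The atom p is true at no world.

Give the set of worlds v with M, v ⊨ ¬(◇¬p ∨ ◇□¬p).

s: ◇¬p ∨ ◇□¬p is T. ✗
t: ◇¬p ∨ ◇□¬p is T. ✗
u: ◇¬p ∨ ◇□¬p is T. ✗
w: ◇¬p ∨ ◇□¬p is T. ✗
x: ◇¬p ∨ ◇□¬p is T. ✗
y: ◇¬p ∨ ◇□¬p is T. ✗
z: ◇¬p ∨ ◇□¬p is T. ✗

∅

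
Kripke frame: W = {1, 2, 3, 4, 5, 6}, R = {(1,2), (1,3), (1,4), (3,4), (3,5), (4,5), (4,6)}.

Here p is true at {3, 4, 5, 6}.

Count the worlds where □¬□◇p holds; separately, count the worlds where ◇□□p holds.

For □¬□◇p:
1: successors {2, 3, 4}; ¬□◇p there: 2:F, 3:T, 4:T. ✗
2: no successors, so □¬□◇p holds vacuously. ✓
3: successors {4, 5}; ¬□◇p there: 4:T, 5:F. ✗
4: successors {5, 6}; ¬□◇p there: 5:F, 6:F. ✗
5: no successors, so □¬□◇p holds vacuously. ✓
6: no successors, so □¬□◇p holds vacuously. ✓
— 3 worlds.
For ◇□□p:
1: successors {2, 3, 4}; □□p there: 2:T, 3:T, 4:T. ✓
2: no successors, so ◇□□p fails. ✗
3: successors {4, 5}; □□p there: 4:T, 5:T. ✓
4: successors {5, 6}; □□p there: 5:T, 6:T. ✓
5: no successors, so ◇□□p fails. ✗
6: no successors, so ◇□□p fails. ✗
— 3 worlds.

3 and 3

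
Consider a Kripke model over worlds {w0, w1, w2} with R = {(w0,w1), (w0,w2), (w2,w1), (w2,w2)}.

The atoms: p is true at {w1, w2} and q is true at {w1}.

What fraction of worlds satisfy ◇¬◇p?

2/3

w0: successors {w1, w2}; ¬◇p there: w1:T, w2:F. ✓
w1: no successors, so ◇¬◇p fails. ✗
w2: successors {w1, w2}; ¬◇p there: w1:T, w2:F. ✓
That's 2 of 3 worlds, so 2/3.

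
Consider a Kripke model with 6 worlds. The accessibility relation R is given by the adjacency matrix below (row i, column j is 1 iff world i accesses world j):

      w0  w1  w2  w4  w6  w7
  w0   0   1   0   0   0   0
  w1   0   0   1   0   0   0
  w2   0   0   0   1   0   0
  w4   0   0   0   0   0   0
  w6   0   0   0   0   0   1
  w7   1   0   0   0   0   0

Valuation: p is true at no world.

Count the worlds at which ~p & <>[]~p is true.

w0: ~p is T, <>[]~p is T. ✓
w1: ~p is T, <>[]~p is T. ✓
w2: ~p is T, <>[]~p is T. ✓
w4: ~p is T, <>[]~p is F. ✗
w6: ~p is T, <>[]~p is T. ✓
w7: ~p is T, <>[]~p is T. ✓
Satisfying worlds: {w0, w1, w2, w6, w7}.

5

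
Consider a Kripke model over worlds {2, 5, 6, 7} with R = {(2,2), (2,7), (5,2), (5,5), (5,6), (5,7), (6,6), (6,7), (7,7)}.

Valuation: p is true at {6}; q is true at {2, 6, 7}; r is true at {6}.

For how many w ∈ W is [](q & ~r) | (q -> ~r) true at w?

3

2: [](q & ~r) is T, q -> ~r is T. ✓
5: [](q & ~r) is F, q -> ~r is T. ✓
6: [](q & ~r) is F, q -> ~r is F. ✗
7: [](q & ~r) is T, q -> ~r is T. ✓
Satisfying worlds: {2, 5, 7}.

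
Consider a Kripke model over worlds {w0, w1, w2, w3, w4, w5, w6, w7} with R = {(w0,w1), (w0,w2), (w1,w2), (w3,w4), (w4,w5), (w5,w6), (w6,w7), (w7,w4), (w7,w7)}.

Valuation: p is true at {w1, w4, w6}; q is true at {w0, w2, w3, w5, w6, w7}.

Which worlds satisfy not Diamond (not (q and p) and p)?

{w1, w2, w4, w5, w6}

w0: Diamond (not (q and p) and p) is T. ✗
w1: Diamond (not (q and p) and p) is F. ✓
w2: Diamond (not (q and p) and p) is F. ✓
w3: Diamond (not (q and p) and p) is T. ✗
w4: Diamond (not (q and p) and p) is F. ✓
w5: Diamond (not (q and p) and p) is F. ✓
w6: Diamond (not (q and p) and p) is F. ✓
w7: Diamond (not (q and p) and p) is T. ✗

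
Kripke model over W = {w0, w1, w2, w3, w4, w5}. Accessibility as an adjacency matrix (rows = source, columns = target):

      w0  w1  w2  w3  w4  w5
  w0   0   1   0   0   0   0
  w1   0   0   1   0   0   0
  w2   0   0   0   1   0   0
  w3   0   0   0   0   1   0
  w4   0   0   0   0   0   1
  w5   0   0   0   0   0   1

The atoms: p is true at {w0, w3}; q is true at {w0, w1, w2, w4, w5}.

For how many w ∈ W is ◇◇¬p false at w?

w0: successors {w1}; ◇¬p there: w1:T. ✓
w1: successors {w2}; ◇¬p there: w2:F. ✗
w2: successors {w3}; ◇¬p there: w3:T. ✓
w3: successors {w4}; ◇¬p there: w4:T. ✓
w4: successors {w5}; ◇¬p there: w5:T. ✓
w5: successors {w5}; ◇¬p there: w5:T. ✓
Satisfying worlds: {w0, w2, w3, w4, w5}.
So ◇◇¬p fails at the other 1 world.

1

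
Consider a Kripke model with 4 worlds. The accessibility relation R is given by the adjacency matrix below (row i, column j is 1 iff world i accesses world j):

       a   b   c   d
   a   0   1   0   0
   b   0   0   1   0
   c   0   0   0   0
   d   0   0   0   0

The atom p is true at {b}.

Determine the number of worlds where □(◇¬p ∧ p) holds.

a: successors {b}; ◇¬p ∧ p there: b:T. ✓
b: successors {c}; ◇¬p ∧ p there: c:F. ✗
c: no successors, so □(◇¬p ∧ p) holds vacuously. ✓
d: no successors, so □(◇¬p ∧ p) holds vacuously. ✓
Satisfying worlds: {a, c, d}.

3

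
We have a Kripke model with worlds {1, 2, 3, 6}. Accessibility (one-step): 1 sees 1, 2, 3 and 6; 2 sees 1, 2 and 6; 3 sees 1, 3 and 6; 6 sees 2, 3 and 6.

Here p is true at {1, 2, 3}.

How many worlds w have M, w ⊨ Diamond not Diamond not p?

1: successors {1, 2, 3, 6}; not Diamond not p there: 1:F, 2:F, 3:F, 6:F. ✗
2: successors {1, 2, 6}; not Diamond not p there: 1:F, 2:F, 6:F. ✗
3: successors {1, 3, 6}; not Diamond not p there: 1:F, 3:F, 6:F. ✗
6: successors {2, 3, 6}; not Diamond not p there: 2:F, 3:F, 6:F. ✗
Satisfying worlds: ∅.

0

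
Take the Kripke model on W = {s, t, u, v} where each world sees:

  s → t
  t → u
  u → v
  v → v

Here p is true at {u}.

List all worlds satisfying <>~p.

{s, u, v}

s: successors {t}; ~p there: t:T. ✓
t: successors {u}; ~p there: u:F. ✗
u: successors {v}; ~p there: v:T. ✓
v: successors {v}; ~p there: v:T. ✓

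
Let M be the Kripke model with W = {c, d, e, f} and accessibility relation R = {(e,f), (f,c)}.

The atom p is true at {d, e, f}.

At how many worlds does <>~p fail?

3

c: no successors, so <>~p fails. ✗
d: no successors, so <>~p fails. ✗
e: successors {f}; ~p there: f:F. ✗
f: successors {c}; ~p there: c:T. ✓
Satisfying worlds: {f}.
So <>~p fails at the other 3 worlds.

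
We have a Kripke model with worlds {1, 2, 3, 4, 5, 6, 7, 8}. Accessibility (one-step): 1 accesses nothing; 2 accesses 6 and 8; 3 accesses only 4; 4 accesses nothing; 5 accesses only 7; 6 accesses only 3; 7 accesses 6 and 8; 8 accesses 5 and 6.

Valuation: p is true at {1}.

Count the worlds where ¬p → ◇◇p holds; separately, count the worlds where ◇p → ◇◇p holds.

For ¬p → ◇◇p:
1: ¬p is F, ◇◇p is F. ✓
2: ¬p is T, ◇◇p is F. ✗
3: ¬p is T, ◇◇p is F. ✗
4: ¬p is T, ◇◇p is F. ✗
5: ¬p is T, ◇◇p is F. ✗
6: ¬p is T, ◇◇p is F. ✗
7: ¬p is T, ◇◇p is F. ✗
8: ¬p is T, ◇◇p is F. ✗
— 1 world.
For ◇p → ◇◇p:
1: ◇p is F, ◇◇p is F. ✓
2: ◇p is F, ◇◇p is F. ✓
3: ◇p is F, ◇◇p is F. ✓
4: ◇p is F, ◇◇p is F. ✓
5: ◇p is F, ◇◇p is F. ✓
6: ◇p is F, ◇◇p is F. ✓
7: ◇p is F, ◇◇p is F. ✓
8: ◇p is F, ◇◇p is F. ✓
— 8 worlds.

1 and 8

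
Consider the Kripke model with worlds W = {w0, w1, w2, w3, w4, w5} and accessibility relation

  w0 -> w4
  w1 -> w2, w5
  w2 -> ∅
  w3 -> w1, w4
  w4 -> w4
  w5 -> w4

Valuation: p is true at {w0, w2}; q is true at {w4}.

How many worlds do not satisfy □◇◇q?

1

w0: successors {w4}; ◇◇q there: w4:T. ✓
w1: successors {w2, w5}; ◇◇q there: w2:F, w5:T. ✗
w2: no successors, so □◇◇q holds vacuously. ✓
w3: successors {w1, w4}; ◇◇q there: w1:T, w4:T. ✓
w4: successors {w4}; ◇◇q there: w4:T. ✓
w5: successors {w4}; ◇◇q there: w4:T. ✓
Satisfying worlds: {w0, w2, w3, w4, w5}.
So □◇◇q fails at the other 1 world.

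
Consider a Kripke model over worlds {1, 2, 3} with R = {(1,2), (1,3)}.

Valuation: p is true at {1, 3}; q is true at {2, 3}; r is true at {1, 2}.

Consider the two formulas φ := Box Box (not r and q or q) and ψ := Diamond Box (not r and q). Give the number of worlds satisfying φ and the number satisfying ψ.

For Box Box (not r and q or q):
1: successors {2, 3}; Box (not r and q or q) there: 2:T, 3:T. ✓
2: no successors, so Box Box (not r and q or q) holds vacuously. ✓
3: no successors, so Box Box (not r and q or q) holds vacuously. ✓
— 3 worlds.
For Diamond Box (not r and q):
1: successors {2, 3}; Box (not r and q) there: 2:T, 3:T. ✓
2: no successors, so Diamond Box (not r and q) fails. ✗
3: no successors, so Diamond Box (not r and q) fails. ✗
— 1 world.

3 and 1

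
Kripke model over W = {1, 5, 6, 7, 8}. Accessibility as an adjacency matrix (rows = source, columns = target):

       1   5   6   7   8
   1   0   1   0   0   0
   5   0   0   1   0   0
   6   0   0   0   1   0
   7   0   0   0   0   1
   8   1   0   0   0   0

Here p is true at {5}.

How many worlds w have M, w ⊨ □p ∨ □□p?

1: □p is T, □□p is F. ✓
5: □p is F, □□p is F. ✗
6: □p is F, □□p is F. ✗
7: □p is F, □□p is F. ✗
8: □p is F, □□p is T. ✓
Satisfying worlds: {1, 8}.

2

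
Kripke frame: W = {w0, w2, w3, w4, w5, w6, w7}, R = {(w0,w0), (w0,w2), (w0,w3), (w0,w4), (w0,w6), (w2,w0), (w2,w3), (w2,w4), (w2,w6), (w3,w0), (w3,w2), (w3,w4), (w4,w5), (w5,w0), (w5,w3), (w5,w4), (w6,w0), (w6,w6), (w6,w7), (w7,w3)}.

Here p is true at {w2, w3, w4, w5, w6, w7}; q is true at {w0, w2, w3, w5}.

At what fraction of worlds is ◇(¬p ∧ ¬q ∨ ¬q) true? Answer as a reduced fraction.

5/7

w0: successors {w0, w2, w3, w4, w6}; ¬p ∧ ¬q ∨ ¬q there: w0:F, w2:F, w3:F, w4:T, w6:T. ✓
w2: successors {w0, w3, w4, w6}; ¬p ∧ ¬q ∨ ¬q there: w0:F, w3:F, w4:T, w6:T. ✓
w3: successors {w0, w2, w4}; ¬p ∧ ¬q ∨ ¬q there: w0:F, w2:F, w4:T. ✓
w4: successors {w5}; ¬p ∧ ¬q ∨ ¬q there: w5:F. ✗
w5: successors {w0, w3, w4}; ¬p ∧ ¬q ∨ ¬q there: w0:F, w3:F, w4:T. ✓
w6: successors {w0, w6, w7}; ¬p ∧ ¬q ∨ ¬q there: w0:F, w6:T, w7:T. ✓
w7: successors {w3}; ¬p ∧ ¬q ∨ ¬q there: w3:F. ✗
That's 5 of 7 worlds, so 5/7.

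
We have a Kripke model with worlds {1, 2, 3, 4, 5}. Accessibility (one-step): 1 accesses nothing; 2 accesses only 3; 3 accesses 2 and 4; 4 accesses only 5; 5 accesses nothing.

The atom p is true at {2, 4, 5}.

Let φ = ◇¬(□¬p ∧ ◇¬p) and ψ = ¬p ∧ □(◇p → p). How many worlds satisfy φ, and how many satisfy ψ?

For ◇¬(□¬p ∧ ◇¬p):
1: no successors, so ◇¬(□¬p ∧ ◇¬p) fails. ✗
2: successors {3}; ¬(□¬p ∧ ◇¬p) there: 3:T. ✓
3: successors {2, 4}; ¬(□¬p ∧ ◇¬p) there: 2:F, 4:T. ✓
4: successors {5}; ¬(□¬p ∧ ◇¬p) there: 5:T. ✓
5: no successors, so ◇¬(□¬p ∧ ◇¬p) fails. ✗
— 3 worlds.
For ¬p ∧ □(◇p → p):
1: ¬p is T, □(◇p → p) is T. ✓
2: ¬p is F, □(◇p → p) is F. ✗
3: ¬p is T, □(◇p → p) is T. ✓
4: ¬p is F, □(◇p → p) is T. ✗
5: ¬p is F, □(◇p → p) is T. ✗
— 2 worlds.

3 and 2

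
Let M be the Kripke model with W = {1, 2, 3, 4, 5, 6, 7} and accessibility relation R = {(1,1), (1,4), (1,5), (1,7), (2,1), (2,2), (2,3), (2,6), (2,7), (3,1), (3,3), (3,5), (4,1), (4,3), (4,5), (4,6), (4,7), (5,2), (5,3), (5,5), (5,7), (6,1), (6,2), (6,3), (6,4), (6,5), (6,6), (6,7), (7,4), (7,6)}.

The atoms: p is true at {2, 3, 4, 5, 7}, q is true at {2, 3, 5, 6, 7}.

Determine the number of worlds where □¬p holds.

1: successors {1, 4, 5, 7}; ¬p there: 1:T, 4:F, 5:F, 7:F. ✗
2: successors {1, 2, 3, 6, 7}; ¬p there: 1:T, 2:F, 3:F, 6:T, 7:F. ✗
3: successors {1, 3, 5}; ¬p there: 1:T, 3:F, 5:F. ✗
4: successors {1, 3, 5, 6, 7}; ¬p there: 1:T, 3:F, 5:F, 6:T, 7:F. ✗
5: successors {2, 3, 5, 7}; ¬p there: 2:F, 3:F, 5:F, 7:F. ✗
6: successors {1, 2, 3, 4, 5, 6, 7}; ¬p there: 1:T, 2:F, 3:F, 4:F, 5:F, 6:T, 7:F. ✗
7: successors {4, 6}; ¬p there: 4:F, 6:T. ✗
Satisfying worlds: ∅.

0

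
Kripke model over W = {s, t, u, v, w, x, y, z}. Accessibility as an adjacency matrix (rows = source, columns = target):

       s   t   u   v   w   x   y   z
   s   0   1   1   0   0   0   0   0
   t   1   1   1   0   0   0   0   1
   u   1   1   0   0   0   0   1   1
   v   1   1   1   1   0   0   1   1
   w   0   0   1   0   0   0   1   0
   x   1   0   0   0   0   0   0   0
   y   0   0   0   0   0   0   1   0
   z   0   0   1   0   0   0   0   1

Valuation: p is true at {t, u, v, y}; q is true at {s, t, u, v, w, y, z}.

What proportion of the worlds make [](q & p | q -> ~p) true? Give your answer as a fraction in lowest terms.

s: successors {t, u}; q & p | q -> ~p there: t:F, u:F. ✗
t: successors {s, t, u, z}; q & p | q -> ~p there: s:T, t:F, u:F, z:T. ✗
u: successors {s, t, y, z}; q & p | q -> ~p there: s:T, t:F, y:F, z:T. ✗
v: successors {s, t, u, v, y, z}; q & p | q -> ~p there: s:T, t:F, u:F, v:F, y:F, z:T. ✗
w: successors {u, y}; q & p | q -> ~p there: u:F, y:F. ✗
x: successors {s}; q & p | q -> ~p there: s:T. ✓
y: successors {y}; q & p | q -> ~p there: y:F. ✗
z: successors {u, z}; q & p | q -> ~p there: u:F, z:T. ✗
That's 1 of 8 worlds, so 1/8.

1/8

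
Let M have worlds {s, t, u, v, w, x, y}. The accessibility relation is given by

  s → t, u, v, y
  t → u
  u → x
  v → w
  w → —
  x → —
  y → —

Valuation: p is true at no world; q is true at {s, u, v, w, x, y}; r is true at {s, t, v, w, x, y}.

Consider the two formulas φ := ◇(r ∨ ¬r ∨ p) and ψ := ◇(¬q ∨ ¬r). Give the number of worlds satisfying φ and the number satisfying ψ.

4 and 2

For ◇(r ∨ ¬r ∨ p):
s: successors {t, u, v, y}; r ∨ ¬r ∨ p there: t:T, u:T, v:T, y:T. ✓
t: successors {u}; r ∨ ¬r ∨ p there: u:T. ✓
u: successors {x}; r ∨ ¬r ∨ p there: x:T. ✓
v: successors {w}; r ∨ ¬r ∨ p there: w:T. ✓
w: no successors, so ◇(r ∨ ¬r ∨ p) fails. ✗
x: no successors, so ◇(r ∨ ¬r ∨ p) fails. ✗
y: no successors, so ◇(r ∨ ¬r ∨ p) fails. ✗
— 4 worlds.
For ◇(¬q ∨ ¬r):
s: successors {t, u, v, y}; ¬q ∨ ¬r there: t:T, u:T, v:F, y:F. ✓
t: successors {u}; ¬q ∨ ¬r there: u:T. ✓
u: successors {x}; ¬q ∨ ¬r there: x:F. ✗
v: successors {w}; ¬q ∨ ¬r there: w:F. ✗
w: no successors, so ◇(¬q ∨ ¬r) fails. ✗
x: no successors, so ◇(¬q ∨ ¬r) fails. ✗
y: no successors, so ◇(¬q ∨ ¬r) fails. ✗
— 2 worlds.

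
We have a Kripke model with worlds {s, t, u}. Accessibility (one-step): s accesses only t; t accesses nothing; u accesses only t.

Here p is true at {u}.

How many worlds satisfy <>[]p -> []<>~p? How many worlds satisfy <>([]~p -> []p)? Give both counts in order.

For <>[]p -> []<>~p:
s: <>[]p is T, []<>~p is F. ✗
t: <>[]p is F, []<>~p is T. ✓
u: <>[]p is T, []<>~p is F. ✗
— 1 world.
For <>([]~p -> []p):
s: successors {t}; []~p -> []p there: t:T. ✓
t: no successors, so <>([]~p -> []p) fails. ✗
u: successors {t}; []~p -> []p there: t:T. ✓
— 2 worlds.

1 and 2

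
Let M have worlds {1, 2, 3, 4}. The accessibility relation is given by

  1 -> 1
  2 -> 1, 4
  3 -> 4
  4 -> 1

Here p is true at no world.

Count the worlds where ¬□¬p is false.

4

1: □¬p is T. ✗
2: □¬p is T. ✗
3: □¬p is T. ✗
4: □¬p is T. ✗
Satisfying worlds: ∅.
So ¬□¬p fails at the other 4 worlds.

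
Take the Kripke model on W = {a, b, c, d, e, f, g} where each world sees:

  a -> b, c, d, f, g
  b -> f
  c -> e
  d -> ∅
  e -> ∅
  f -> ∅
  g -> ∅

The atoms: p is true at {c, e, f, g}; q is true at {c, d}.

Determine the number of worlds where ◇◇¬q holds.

1

a: successors {b, c, d, f, g}; ◇¬q there: b:T, c:T, d:F, f:F, g:F. ✓
b: successors {f}; ◇¬q there: f:F. ✗
c: successors {e}; ◇¬q there: e:F. ✗
d: no successors, so ◇◇¬q fails. ✗
e: no successors, so ◇◇¬q fails. ✗
f: no successors, so ◇◇¬q fails. ✗
g: no successors, so ◇◇¬q fails. ✗
Satisfying worlds: {a}.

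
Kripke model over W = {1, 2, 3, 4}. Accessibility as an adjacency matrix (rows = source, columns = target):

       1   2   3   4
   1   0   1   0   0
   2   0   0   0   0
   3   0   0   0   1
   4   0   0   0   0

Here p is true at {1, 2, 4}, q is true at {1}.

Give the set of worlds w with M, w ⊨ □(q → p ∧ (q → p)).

1: successors {2}; q → p ∧ (q → p) there: 2:T. ✓
2: no successors, so □(q → p ∧ (q → p)) holds vacuously. ✓
3: successors {4}; q → p ∧ (q → p) there: 4:T. ✓
4: no successors, so □(q → p ∧ (q → p)) holds vacuously. ✓

{1, 2, 3, 4}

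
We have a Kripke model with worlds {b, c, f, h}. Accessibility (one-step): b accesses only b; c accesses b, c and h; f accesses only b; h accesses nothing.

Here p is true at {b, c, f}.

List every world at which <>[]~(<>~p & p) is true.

b: successors {b}; []~(<>~p & p) there: b:T. ✓
c: successors {b, c, h}; []~(<>~p & p) there: b:T, c:F, h:T. ✓
f: successors {b}; []~(<>~p & p) there: b:T. ✓
h: no successors, so <>[]~(<>~p & p) fails. ✗

{b, c, f}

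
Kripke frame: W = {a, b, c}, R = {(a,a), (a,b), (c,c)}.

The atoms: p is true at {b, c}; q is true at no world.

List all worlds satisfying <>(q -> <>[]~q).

{a, c}

a: successors {a, b}; q -> <>[]~q there: a:T, b:T. ✓
b: no successors, so <>(q -> <>[]~q) fails. ✗
c: successors {c}; q -> <>[]~q there: c:T. ✓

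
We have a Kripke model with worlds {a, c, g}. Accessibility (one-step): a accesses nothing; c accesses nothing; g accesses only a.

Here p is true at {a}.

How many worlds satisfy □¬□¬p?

a: no successors, so □¬□¬p holds vacuously. ✓
c: no successors, so □¬□¬p holds vacuously. ✓
g: successors {a}; ¬□¬p there: a:F. ✗
Satisfying worlds: {a, c}.

2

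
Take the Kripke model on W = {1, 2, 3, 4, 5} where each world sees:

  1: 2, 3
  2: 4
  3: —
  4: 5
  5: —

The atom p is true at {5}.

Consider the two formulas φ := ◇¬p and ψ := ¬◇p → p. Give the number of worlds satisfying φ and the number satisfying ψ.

2 and 2

For ◇¬p:
1: successors {2, 3}; ¬p there: 2:T, 3:T. ✓
2: successors {4}; ¬p there: 4:T. ✓
3: no successors, so ◇¬p fails. ✗
4: successors {5}; ¬p there: 5:F. ✗
5: no successors, so ◇¬p fails. ✗
— 2 worlds.
For ¬◇p → p:
1: ¬◇p is T, p is F. ✗
2: ¬◇p is T, p is F. ✗
3: ¬◇p is T, p is F. ✗
4: ¬◇p is F, p is F. ✓
5: ¬◇p is T, p is T. ✓
— 2 worlds.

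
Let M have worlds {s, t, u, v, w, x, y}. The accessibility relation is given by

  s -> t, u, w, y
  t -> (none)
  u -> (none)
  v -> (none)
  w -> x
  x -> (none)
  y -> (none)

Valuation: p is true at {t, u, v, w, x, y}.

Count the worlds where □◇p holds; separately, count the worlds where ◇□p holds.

5 and 2

For □◇p:
s: successors {t, u, w, y}; ◇p there: t:F, u:F, w:T, y:F. ✗
t: no successors, so □◇p holds vacuously. ✓
u: no successors, so □◇p holds vacuously. ✓
v: no successors, so □◇p holds vacuously. ✓
w: successors {x}; ◇p there: x:F. ✗
x: no successors, so □◇p holds vacuously. ✓
y: no successors, so □◇p holds vacuously. ✓
— 5 worlds.
For ◇□p:
s: successors {t, u, w, y}; □p there: t:T, u:T, w:T, y:T. ✓
t: no successors, so ◇□p fails. ✗
u: no successors, so ◇□p fails. ✗
v: no successors, so ◇□p fails. ✗
w: successors {x}; □p there: x:T. ✓
x: no successors, so ◇□p fails. ✗
y: no successors, so ◇□p fails. ✗
— 2 worlds.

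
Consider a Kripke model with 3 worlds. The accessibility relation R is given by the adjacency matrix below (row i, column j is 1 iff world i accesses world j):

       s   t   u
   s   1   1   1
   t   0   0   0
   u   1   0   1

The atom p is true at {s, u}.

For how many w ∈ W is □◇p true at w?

s: successors {s, t, u}; ◇p there: s:T, t:F, u:T. ✗
t: no successors, so □◇p holds vacuously. ✓
u: successors {s, u}; ◇p there: s:T, u:T. ✓
Satisfying worlds: {t, u}.

2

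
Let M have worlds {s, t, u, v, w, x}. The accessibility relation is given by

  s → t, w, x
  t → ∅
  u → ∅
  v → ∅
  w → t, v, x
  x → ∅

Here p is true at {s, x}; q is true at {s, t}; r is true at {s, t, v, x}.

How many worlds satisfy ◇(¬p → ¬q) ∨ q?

s: ◇(¬p → ¬q) is T, q is T. ✓
t: ◇(¬p → ¬q) is F, q is T. ✓
u: ◇(¬p → ¬q) is F, q is F. ✗
v: ◇(¬p → ¬q) is F, q is F. ✗
w: ◇(¬p → ¬q) is T, q is F. ✓
x: ◇(¬p → ¬q) is F, q is F. ✗
Satisfying worlds: {s, t, w}.

3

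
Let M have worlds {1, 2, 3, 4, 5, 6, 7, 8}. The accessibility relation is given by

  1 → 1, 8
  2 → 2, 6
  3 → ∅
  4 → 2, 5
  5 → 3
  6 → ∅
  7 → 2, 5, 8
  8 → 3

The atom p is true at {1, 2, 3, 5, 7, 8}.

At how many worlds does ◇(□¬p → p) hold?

1: successors {1, 8}; □¬p → p there: 1:T, 8:T. ✓
2: successors {2, 6}; □¬p → p there: 2:T, 6:F. ✓
3: no successors, so ◇(□¬p → p) fails. ✗
4: successors {2, 5}; □¬p → p there: 2:T, 5:T. ✓
5: successors {3}; □¬p → p there: 3:T. ✓
6: no successors, so ◇(□¬p → p) fails. ✗
7: successors {2, 5, 8}; □¬p → p there: 2:T, 5:T, 8:T. ✓
8: successors {3}; □¬p → p there: 3:T. ✓
Satisfying worlds: {1, 2, 4, 5, 7, 8}.

6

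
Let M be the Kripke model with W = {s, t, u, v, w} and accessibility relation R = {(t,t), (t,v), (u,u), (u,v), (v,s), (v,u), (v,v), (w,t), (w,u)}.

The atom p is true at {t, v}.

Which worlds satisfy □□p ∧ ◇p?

∅

s: □□p is T, ◇p is F. ✗
t: □□p is F, ◇p is T. ✗
u: □□p is F, ◇p is T. ✗
v: □□p is F, ◇p is T. ✗
w: □□p is F, ◇p is T. ✗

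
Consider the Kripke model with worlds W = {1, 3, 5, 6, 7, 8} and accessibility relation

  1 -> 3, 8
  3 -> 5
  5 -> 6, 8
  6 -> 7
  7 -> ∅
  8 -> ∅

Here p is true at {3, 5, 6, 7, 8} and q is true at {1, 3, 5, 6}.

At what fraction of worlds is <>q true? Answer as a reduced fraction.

1/2

1: successors {3, 8}; q there: 3:T, 8:F. ✓
3: successors {5}; q there: 5:T. ✓
5: successors {6, 8}; q there: 6:T, 8:F. ✓
6: successors {7}; q there: 7:F. ✗
7: no successors, so <>q fails. ✗
8: no successors, so <>q fails. ✗
That's 3 of 6 worlds, so 3/6 = 1/2.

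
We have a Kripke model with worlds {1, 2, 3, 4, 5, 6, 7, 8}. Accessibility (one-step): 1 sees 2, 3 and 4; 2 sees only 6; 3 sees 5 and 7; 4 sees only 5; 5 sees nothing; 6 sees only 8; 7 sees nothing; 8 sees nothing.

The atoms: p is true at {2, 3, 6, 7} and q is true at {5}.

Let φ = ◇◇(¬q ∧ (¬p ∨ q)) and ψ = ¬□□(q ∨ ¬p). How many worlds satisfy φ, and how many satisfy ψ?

For ◇◇(¬q ∧ (¬p ∨ q)):
1: successors {2, 3, 4}; ◇(¬q ∧ (¬p ∨ q)) there: 2:F, 3:F, 4:F. ✗
2: successors {6}; ◇(¬q ∧ (¬p ∨ q)) there: 6:T. ✓
3: successors {5, 7}; ◇(¬q ∧ (¬p ∨ q)) there: 5:F, 7:F. ✗
4: successors {5}; ◇(¬q ∧ (¬p ∨ q)) there: 5:F. ✗
5: no successors, so ◇◇(¬q ∧ (¬p ∨ q)) fails. ✗
6: successors {8}; ◇(¬q ∧ (¬p ∨ q)) there: 8:F. ✗
7: no successors, so ◇◇(¬q ∧ (¬p ∨ q)) fails. ✗
8: no successors, so ◇◇(¬q ∧ (¬p ∨ q)) fails. ✗
— 1 world.
For ¬□□(q ∨ ¬p):
1: □□(q ∨ ¬p) is F. ✓
2: □□(q ∨ ¬p) is T. ✗
3: □□(q ∨ ¬p) is T. ✗
4: □□(q ∨ ¬p) is T. ✗
5: □□(q ∨ ¬p) is T. ✗
6: □□(q ∨ ¬p) is T. ✗
7: □□(q ∨ ¬p) is T. ✗
8: □□(q ∨ ¬p) is T. ✗
— 1 world.

1 and 1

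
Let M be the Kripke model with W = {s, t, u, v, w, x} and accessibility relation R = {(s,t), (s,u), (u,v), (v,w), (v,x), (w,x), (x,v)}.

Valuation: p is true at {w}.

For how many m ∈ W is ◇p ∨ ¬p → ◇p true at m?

s: ◇p ∨ ¬p is T, ◇p is F. ✗
t: ◇p ∨ ¬p is T, ◇p is F. ✗
u: ◇p ∨ ¬p is T, ◇p is F. ✗
v: ◇p ∨ ¬p is T, ◇p is T. ✓
w: ◇p ∨ ¬p is F, ◇p is F. ✓
x: ◇p ∨ ¬p is T, ◇p is F. ✗
Satisfying worlds: {v, w}.

2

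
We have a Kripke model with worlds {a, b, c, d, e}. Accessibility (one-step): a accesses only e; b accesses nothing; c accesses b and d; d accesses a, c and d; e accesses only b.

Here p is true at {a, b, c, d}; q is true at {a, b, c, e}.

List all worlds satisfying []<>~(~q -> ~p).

{b}

a: successors {e}; <>~(~q -> ~p) there: e:F. ✗
b: no successors, so []<>~(~q -> ~p) holds vacuously. ✓
c: successors {b, d}; <>~(~q -> ~p) there: b:F, d:T. ✗
d: successors {a, c, d}; <>~(~q -> ~p) there: a:F, c:T, d:T. ✗
e: successors {b}; <>~(~q -> ~p) there: b:F. ✗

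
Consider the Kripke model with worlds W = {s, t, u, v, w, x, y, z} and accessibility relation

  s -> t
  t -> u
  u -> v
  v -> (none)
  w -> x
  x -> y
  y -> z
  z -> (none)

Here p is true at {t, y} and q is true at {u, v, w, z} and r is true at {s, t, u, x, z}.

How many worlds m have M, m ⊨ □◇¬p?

5

s: successors {t}; ◇¬p there: t:T. ✓
t: successors {u}; ◇¬p there: u:T. ✓
u: successors {v}; ◇¬p there: v:F. ✗
v: no successors, so □◇¬p holds vacuously. ✓
w: successors {x}; ◇¬p there: x:F. ✗
x: successors {y}; ◇¬p there: y:T. ✓
y: successors {z}; ◇¬p there: z:F. ✗
z: no successors, so □◇¬p holds vacuously. ✓
Satisfying worlds: {s, t, v, x, z}.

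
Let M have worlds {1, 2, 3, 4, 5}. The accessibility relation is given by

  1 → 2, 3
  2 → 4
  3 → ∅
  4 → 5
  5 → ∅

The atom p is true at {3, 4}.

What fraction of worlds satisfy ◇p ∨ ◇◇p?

1: ◇p is T, ◇◇p is T. ✓
2: ◇p is T, ◇◇p is F. ✓
3: ◇p is F, ◇◇p is F. ✗
4: ◇p is F, ◇◇p is F. ✗
5: ◇p is F, ◇◇p is F. ✗
That's 2 of 5 worlds, so 2/5.

2/5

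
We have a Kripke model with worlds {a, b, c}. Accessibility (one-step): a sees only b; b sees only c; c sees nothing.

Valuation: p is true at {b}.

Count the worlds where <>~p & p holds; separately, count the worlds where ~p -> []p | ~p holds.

For <>~p & p:
a: <>~p is F, p is F. ✗
b: <>~p is T, p is T. ✓
c: <>~p is F, p is F. ✗
— 1 world.
For ~p -> []p | ~p:
a: ~p is T, []p | ~p is T. ✓
b: ~p is F, []p | ~p is F. ✓
c: ~p is T, []p | ~p is T. ✓
— 3 worlds.

1 and 3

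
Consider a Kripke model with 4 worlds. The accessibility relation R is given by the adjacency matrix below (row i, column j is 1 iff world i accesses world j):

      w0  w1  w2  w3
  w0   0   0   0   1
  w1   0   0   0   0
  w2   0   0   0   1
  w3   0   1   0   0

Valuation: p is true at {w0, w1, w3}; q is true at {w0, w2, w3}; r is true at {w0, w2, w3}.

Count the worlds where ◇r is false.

2

w0: successors {w3}; r there: w3:T. ✓
w1: no successors, so ◇r fails. ✗
w2: successors {w3}; r there: w3:T. ✓
w3: successors {w1}; r there: w1:F. ✗
Satisfying worlds: {w0, w2}.
So ◇r fails at the other 2 worlds.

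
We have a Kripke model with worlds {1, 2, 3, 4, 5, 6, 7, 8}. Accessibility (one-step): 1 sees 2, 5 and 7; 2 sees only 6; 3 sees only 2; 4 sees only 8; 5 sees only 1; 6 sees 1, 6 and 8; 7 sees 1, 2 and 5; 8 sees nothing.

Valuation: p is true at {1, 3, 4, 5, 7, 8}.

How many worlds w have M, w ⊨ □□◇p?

1: successors {2, 5, 7}; □◇p there: 2:T, 5:T, 7:F. ✗
2: successors {6}; □◇p there: 6:F. ✗
3: successors {2}; □◇p there: 2:T. ✓
4: successors {8}; □◇p there: 8:T. ✓
5: successors {1}; □◇p there: 1:F. ✗
6: successors {1, 6, 8}; □◇p there: 1:F, 6:F, 8:T. ✗
7: successors {1, 2, 5}; □◇p there: 1:F, 2:T, 5:T. ✗
8: no successors, so □□◇p holds vacuously. ✓
Satisfying worlds: {3, 4, 8}.

3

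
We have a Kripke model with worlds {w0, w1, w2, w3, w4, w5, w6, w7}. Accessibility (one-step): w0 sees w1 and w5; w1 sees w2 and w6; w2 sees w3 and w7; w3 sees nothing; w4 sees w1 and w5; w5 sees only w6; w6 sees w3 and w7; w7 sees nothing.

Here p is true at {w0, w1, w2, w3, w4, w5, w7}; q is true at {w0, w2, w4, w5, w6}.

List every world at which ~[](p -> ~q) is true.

{w0, w1, w4}

w0: [](p -> ~q) is F. ✓
w1: [](p -> ~q) is F. ✓
w2: [](p -> ~q) is T. ✗
w3: [](p -> ~q) is T. ✗
w4: [](p -> ~q) is F. ✓
w5: [](p -> ~q) is T. ✗
w6: [](p -> ~q) is T. ✗
w7: [](p -> ~q) is T. ✗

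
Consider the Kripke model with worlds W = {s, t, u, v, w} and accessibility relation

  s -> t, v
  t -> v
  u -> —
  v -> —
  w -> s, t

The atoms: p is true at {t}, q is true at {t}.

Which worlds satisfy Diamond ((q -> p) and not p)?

s: successors {t, v}; (q -> p) and not p there: t:F, v:T. ✓
t: successors {v}; (q -> p) and not p there: v:T. ✓
u: no successors, so Diamond ((q -> p) and not p) fails. ✗
v: no successors, so Diamond ((q -> p) and not p) fails. ✗
w: successors {s, t}; (q -> p) and not p there: s:T, t:F. ✓

{s, t, w}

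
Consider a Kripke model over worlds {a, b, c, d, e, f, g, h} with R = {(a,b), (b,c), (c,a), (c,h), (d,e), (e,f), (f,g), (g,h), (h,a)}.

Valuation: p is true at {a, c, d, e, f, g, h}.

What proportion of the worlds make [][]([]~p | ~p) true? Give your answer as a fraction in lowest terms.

a: successors {b}; []([]~p | ~p) there: b:F. ✗
b: successors {c}; []([]~p | ~p) there: c:F. ✗
c: successors {a, h}; []([]~p | ~p) there: a:T, h:T. ✓
d: successors {e}; []([]~p | ~p) there: e:F. ✗
e: successors {f}; []([]~p | ~p) there: f:F. ✗
f: successors {g}; []([]~p | ~p) there: g:F. ✗
g: successors {h}; []([]~p | ~p) there: h:T. ✓
h: successors {a}; []([]~p | ~p) there: a:T. ✓
That's 3 of 8 worlds, so 3/8.

3/8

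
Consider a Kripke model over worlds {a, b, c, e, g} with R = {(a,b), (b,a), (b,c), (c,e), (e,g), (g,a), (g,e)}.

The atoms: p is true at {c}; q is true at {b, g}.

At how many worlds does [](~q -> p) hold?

a: successors {b}; ~q -> p there: b:T. ✓
b: successors {a, c}; ~q -> p there: a:F, c:T. ✗
c: successors {e}; ~q -> p there: e:F. ✗
e: successors {g}; ~q -> p there: g:T. ✓
g: successors {a, e}; ~q -> p there: a:F, e:F. ✗
Satisfying worlds: {a, e}.

2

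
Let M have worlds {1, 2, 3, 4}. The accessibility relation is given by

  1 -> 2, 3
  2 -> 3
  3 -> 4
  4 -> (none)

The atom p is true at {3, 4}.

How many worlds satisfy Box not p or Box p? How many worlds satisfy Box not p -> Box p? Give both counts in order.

For Box not p or Box p:
1: Box not p is F, Box p is F. ✗
2: Box not p is F, Box p is T. ✓
3: Box not p is F, Box p is T. ✓
4: Box not p is T, Box p is T. ✓
— 3 worlds.
For Box not p -> Box p:
1: Box not p is F, Box p is F. ✓
2: Box not p is F, Box p is T. ✓
3: Box not p is F, Box p is T. ✓
4: Box not p is T, Box p is T. ✓
— 4 worlds.

3 and 4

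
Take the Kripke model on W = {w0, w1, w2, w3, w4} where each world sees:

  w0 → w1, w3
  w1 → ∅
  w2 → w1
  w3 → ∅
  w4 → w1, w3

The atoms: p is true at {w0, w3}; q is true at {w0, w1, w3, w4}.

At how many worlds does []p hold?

w0: successors {w1, w3}; p there: w1:F, w3:T. ✗
w1: no successors, so []p holds vacuously. ✓
w2: successors {w1}; p there: w1:F. ✗
w3: no successors, so []p holds vacuously. ✓
w4: successors {w1, w3}; p there: w1:F, w3:T. ✗
Satisfying worlds: {w1, w3}.

2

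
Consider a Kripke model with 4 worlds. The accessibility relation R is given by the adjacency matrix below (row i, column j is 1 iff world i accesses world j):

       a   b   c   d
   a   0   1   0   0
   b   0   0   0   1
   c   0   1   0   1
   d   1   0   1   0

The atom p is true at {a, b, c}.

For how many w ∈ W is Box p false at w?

2

a: successors {b}; p there: b:T. ✓
b: successors {d}; p there: d:F. ✗
c: successors {b, d}; p there: b:T, d:F. ✗
d: successors {a, c}; p there: a:T, c:T. ✓
Satisfying worlds: {a, d}.
So Box p fails at the other 2 worlds.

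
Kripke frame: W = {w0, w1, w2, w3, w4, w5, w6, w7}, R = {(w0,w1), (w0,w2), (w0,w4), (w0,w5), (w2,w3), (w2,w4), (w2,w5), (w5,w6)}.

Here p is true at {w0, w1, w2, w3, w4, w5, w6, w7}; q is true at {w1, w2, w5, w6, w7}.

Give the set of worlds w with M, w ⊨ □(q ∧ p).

{w1, w3, w4, w5, w6, w7}

w0: successors {w1, w2, w4, w5}; q ∧ p there: w1:T, w2:T, w4:F, w5:T. ✗
w1: no successors, so □(q ∧ p) holds vacuously. ✓
w2: successors {w3, w4, w5}; q ∧ p there: w3:F, w4:F, w5:T. ✗
w3: no successors, so □(q ∧ p) holds vacuously. ✓
w4: no successors, so □(q ∧ p) holds vacuously. ✓
w5: successors {w6}; q ∧ p there: w6:T. ✓
w6: no successors, so □(q ∧ p) holds vacuously. ✓
w7: no successors, so □(q ∧ p) holds vacuously. ✓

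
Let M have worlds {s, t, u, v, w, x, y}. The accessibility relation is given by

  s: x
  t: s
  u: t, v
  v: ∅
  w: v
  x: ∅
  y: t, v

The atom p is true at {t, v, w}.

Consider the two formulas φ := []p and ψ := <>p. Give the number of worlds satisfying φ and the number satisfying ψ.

5 and 3

For []p:
s: successors {x}; p there: x:F. ✗
t: successors {s}; p there: s:F. ✗
u: successors {t, v}; p there: t:T, v:T. ✓
v: no successors, so []p holds vacuously. ✓
w: successors {v}; p there: v:T. ✓
x: no successors, so []p holds vacuously. ✓
y: successors {t, v}; p there: t:T, v:T. ✓
— 5 worlds.
For <>p:
s: successors {x}; p there: x:F. ✗
t: successors {s}; p there: s:F. ✗
u: successors {t, v}; p there: t:T, v:T. ✓
v: no successors, so <>p fails. ✗
w: successors {v}; p there: v:T. ✓
x: no successors, so <>p fails. ✗
y: successors {t, v}; p there: t:T, v:T. ✓
— 3 worlds.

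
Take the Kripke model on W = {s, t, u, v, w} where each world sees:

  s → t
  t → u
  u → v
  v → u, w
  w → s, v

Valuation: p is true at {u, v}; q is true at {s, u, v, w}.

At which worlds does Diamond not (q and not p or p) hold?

s: successors {t}; not (q and not p or p) there: t:T. ✓
t: successors {u}; not (q and not p or p) there: u:F. ✗
u: successors {v}; not (q and not p or p) there: v:F. ✗
v: successors {u, w}; not (q and not p or p) there: u:F, w:F. ✗
w: successors {s, v}; not (q and not p or p) there: s:F, v:F. ✗

{s}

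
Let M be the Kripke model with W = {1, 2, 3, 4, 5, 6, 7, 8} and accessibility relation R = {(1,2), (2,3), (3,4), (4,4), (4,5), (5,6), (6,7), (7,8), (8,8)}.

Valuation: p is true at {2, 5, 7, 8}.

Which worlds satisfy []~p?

{2, 3, 5}

1: successors {2}; ~p there: 2:F. ✗
2: successors {3}; ~p there: 3:T. ✓
3: successors {4}; ~p there: 4:T. ✓
4: successors {4, 5}; ~p there: 4:T, 5:F. ✗
5: successors {6}; ~p there: 6:T. ✓
6: successors {7}; ~p there: 7:F. ✗
7: successors {8}; ~p there: 8:F. ✗
8: successors {8}; ~p there: 8:F. ✗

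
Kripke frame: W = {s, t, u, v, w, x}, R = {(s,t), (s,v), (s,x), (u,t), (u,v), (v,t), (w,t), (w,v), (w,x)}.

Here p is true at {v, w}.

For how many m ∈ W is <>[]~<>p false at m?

s: successors {t, v, x}; []~<>p there: t:T, v:T, x:T. ✓
t: no successors, so <>[]~<>p fails. ✗
u: successors {t, v}; []~<>p there: t:T, v:T. ✓
v: successors {t}; []~<>p there: t:T. ✓
w: successors {t, v, x}; []~<>p there: t:T, v:T, x:T. ✓
x: no successors, so <>[]~<>p fails. ✗
Satisfying worlds: {s, u, v, w}.
So <>[]~<>p fails at the other 2 worlds.

2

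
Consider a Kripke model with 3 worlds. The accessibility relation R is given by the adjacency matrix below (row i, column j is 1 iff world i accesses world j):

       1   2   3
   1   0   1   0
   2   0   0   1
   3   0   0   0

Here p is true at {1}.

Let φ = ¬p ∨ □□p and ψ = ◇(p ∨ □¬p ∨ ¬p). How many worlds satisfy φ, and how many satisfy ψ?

For ¬p ∨ □□p:
1: ¬p is F, □□p is F. ✗
2: ¬p is T, □□p is T. ✓
3: ¬p is T, □□p is T. ✓
— 2 worlds.
For ◇(p ∨ □¬p ∨ ¬p):
1: successors {2}; p ∨ □¬p ∨ ¬p there: 2:T. ✓
2: successors {3}; p ∨ □¬p ∨ ¬p there: 3:T. ✓
3: no successors, so ◇(p ∨ □¬p ∨ ¬p) fails. ✗
— 2 worlds.

2 and 2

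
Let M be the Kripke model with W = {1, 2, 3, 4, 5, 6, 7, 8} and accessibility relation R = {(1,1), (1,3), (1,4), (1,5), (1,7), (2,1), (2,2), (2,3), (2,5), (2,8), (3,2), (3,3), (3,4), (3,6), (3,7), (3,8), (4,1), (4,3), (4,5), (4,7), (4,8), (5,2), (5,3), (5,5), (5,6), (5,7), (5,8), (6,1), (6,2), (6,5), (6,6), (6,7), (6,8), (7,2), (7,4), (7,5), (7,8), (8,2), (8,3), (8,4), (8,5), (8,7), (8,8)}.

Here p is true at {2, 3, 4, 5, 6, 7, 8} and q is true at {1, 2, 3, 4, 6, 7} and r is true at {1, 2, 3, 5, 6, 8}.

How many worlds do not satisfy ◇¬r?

1: successors {1, 3, 4, 5, 7}; ¬r there: 1:F, 3:F, 4:T, 5:F, 7:T. ✓
2: successors {1, 2, 3, 5, 8}; ¬r there: 1:F, 2:F, 3:F, 5:F, 8:F. ✗
3: successors {2, 3, 4, 6, 7, 8}; ¬r there: 2:F, 3:F, 4:T, 6:F, 7:T, 8:F. ✓
4: successors {1, 3, 5, 7, 8}; ¬r there: 1:F, 3:F, 5:F, 7:T, 8:F. ✓
5: successors {2, 3, 5, 6, 7, 8}; ¬r there: 2:F, 3:F, 5:F, 6:F, 7:T, 8:F. ✓
6: successors {1, 2, 5, 6, 7, 8}; ¬r there: 1:F, 2:F, 5:F, 6:F, 7:T, 8:F. ✓
7: successors {2, 4, 5, 8}; ¬r there: 2:F, 4:T, 5:F, 8:F. ✓
8: successors {2, 3, 4, 5, 7, 8}; ¬r there: 2:F, 3:F, 4:T, 5:F, 7:T, 8:F. ✓
Satisfying worlds: {1, 3, 4, 5, 6, 7, 8}.
So ◇¬r fails at the other 1 world.

1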